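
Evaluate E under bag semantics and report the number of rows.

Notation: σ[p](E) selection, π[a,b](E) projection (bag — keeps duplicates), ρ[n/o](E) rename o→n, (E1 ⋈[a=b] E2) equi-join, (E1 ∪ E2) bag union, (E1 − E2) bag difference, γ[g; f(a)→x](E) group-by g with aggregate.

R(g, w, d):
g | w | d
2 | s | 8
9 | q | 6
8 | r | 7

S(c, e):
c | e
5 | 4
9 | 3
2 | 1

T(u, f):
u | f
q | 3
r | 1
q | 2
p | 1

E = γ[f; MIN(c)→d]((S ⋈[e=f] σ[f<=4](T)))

Stepwise |·|:
  S → 3
  T → 4
  σ[f<=4](T) → 4
  (S ⋈[e=f] σ[f<=4](T)) → 3
  γ[f; MIN(c)→d]((S ⋈[e=f] σ[f<=4](T))) → 2

|E| = 2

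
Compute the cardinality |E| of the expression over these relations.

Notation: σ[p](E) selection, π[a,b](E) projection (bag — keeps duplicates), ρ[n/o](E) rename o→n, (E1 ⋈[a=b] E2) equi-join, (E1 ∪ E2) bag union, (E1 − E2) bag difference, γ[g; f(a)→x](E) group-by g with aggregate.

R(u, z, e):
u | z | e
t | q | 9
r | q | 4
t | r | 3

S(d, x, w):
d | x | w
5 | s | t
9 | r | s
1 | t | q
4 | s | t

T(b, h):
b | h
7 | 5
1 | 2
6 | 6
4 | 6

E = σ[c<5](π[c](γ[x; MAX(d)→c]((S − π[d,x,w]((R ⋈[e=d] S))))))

Row counts bottom-up:
  S → 4
  R → 3
  S → 4
  (R ⋈[e=d] S) → 2
  π[d,x,w]((R ⋈[e=d] S)) → 2
  (S − π[d,x,w]((R ⋈[e=d] S))) → 2
  γ[x; MAX(d)→c]((S − π[d,x,w]((R ⋈[e=d] S)))) → 2
  π[c](γ[x; MAX(d)→c]((S − π[d,x,w]((R ⋈[e=d] S))))) → 2
  σ[c<5](π[c](γ[x; MAX(d)→c]((S − π[d,x,w]((R ⋈[e=d] S)))))) → 1

|E| = 1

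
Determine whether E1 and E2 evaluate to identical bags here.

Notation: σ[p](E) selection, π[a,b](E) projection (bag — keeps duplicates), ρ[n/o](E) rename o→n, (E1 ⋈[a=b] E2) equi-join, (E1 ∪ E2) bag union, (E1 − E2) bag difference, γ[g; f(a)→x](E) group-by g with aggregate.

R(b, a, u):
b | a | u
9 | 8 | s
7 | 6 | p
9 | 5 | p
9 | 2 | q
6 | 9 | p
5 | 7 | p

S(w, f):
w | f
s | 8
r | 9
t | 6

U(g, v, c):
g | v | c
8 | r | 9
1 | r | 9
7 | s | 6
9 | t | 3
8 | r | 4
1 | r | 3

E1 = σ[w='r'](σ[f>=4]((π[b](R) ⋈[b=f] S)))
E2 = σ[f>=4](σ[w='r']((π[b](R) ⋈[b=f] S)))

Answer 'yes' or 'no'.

E1 per-node cardinality:
  R → 6
  π[b](R) → 6
  S → 3
  (π[b](R) ⋈[b=f] S) → 4
  σ[f>=4]((π[b](R) ⋈[b=f] S)) → 4
  σ[w='r'](σ[f>=4]((π[b](R) ⋈[b=f] S))) → 3
E2 per-node cardinality:
  R → 6
  π[b](R) → 6
  S → 3
  (π[b](R) ⋈[b=f] S) → 4
  σ[w='r']((π[b](R) ⋈[b=f] S)) → 3
  σ[f>=4](σ[w='r']((π[b](R) ⋈[b=f] S))) → 3

E1 and E2 produce the same multiset:
b | w | f
9 | r | 9
9 | r | 9
9 | r | 9

yes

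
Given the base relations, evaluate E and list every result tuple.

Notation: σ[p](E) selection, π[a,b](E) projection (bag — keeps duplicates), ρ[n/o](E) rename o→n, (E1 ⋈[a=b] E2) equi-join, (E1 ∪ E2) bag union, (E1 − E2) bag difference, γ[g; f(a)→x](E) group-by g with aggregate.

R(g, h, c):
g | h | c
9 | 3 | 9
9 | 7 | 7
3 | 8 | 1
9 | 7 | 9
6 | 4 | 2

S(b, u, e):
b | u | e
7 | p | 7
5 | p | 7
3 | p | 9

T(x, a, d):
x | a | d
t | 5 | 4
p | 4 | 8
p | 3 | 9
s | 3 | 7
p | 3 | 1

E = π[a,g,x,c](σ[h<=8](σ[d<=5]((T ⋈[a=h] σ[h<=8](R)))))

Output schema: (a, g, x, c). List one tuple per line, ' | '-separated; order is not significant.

Stepwise |·|:
  T → 5
  R → 5
  σ[h<=8](R) → 5
  (T ⋈[a=h] σ[h<=8](R)) → 4
  σ[d<=5]((T ⋈[a=h] σ[h<=8](R))) → 1
  σ[h<=8](σ[d<=5]((T ⋈[a=h] σ[h<=8](R)))) → 1
  π[a,g,x,c](σ[h<=8](σ[d<=5]((T ⋈[a=h] σ[h<=8](R))))) → 1

== RESULT ==
a | g | x | c
3 | 9 | p | 9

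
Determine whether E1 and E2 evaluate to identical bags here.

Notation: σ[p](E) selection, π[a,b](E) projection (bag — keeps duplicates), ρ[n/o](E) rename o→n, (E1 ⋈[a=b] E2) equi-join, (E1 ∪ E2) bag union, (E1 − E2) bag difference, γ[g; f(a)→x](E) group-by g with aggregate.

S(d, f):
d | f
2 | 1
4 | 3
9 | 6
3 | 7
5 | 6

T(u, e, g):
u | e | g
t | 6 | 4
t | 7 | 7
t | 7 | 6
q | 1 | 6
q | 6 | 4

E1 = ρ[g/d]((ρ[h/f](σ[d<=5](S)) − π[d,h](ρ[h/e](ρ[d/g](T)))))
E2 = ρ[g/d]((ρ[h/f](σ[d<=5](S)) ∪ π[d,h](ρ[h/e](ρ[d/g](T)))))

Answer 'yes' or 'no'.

E1 stepwise |·|:
  S → 5
  σ[d<=5](S) → 4
  ρ[h/f](σ[d<=5](S)) → 4
  T → 5
  ρ[d/g](T) → 5
  ρ[h/e](ρ[d/g](T)) → 5
  π[d,h](ρ[h/e](ρ[d/g](T))) → 5
  (ρ[h/f](σ[d<=5](S)) − π[d,h](ρ[h/e](ρ[d/g](T)))) → 4
  ρ[g/d]((ρ[h/f](σ[d<=5](S)) − π[d,h](ρ[h/e](ρ[d/g](T))))) → 4
E2 stepwise |·|:
  S → 5
  σ[d<=5](S) → 4
  ρ[h/f](σ[d<=5](S)) → 4
  T → 5
  ρ[d/g](T) → 5
  ρ[h/e](ρ[d/g](T)) → 5
  π[d,h](ρ[h/e](ρ[d/g](T))) → 5
  (ρ[h/f](σ[d<=5](S)) ∪ π[d,h](ρ[h/e](ρ[d/g](T)))) → 9
  ρ[g/d]((ρ[h/f](σ[d<=5](S)) ∪ π[d,h](ρ[h/e](ρ[d/g](T))))) → 9

E1 result:
g | h
2 | 1
3 | 7
4 | 3
5 | 6
E2 result:
g | h
2 | 1
3 | 7
4 | 3
4 | 6
4 | 6
5 | 6
6 | 1
6 | 7
7 | 7
Witness: (7, 7) appears 0× in E1 but 1× in E2.

no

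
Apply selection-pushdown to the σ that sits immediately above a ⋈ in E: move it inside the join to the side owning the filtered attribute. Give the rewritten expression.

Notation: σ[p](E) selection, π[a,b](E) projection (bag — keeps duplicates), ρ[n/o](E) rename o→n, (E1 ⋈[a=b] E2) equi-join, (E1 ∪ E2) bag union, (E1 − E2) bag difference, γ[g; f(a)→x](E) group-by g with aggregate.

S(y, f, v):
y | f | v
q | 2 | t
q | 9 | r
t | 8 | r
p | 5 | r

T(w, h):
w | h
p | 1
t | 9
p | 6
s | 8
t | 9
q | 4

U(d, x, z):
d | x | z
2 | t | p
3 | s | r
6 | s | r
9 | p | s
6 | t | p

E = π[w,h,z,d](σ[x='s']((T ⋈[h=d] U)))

σ filters on x, owned by the right side.
E' = π[w,h,z,d]((T ⋈[h=d] σ[x='s'](U)))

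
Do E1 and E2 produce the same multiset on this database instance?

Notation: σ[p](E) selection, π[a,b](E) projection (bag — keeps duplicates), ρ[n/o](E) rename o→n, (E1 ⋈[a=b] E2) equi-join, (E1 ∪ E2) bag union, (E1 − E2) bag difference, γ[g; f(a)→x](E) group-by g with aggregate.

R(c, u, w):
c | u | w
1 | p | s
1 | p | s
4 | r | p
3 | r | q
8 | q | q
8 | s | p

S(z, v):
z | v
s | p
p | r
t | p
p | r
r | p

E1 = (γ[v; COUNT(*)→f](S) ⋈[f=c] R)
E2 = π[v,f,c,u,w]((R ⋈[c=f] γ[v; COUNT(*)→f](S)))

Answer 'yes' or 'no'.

E1 stepwise |·|:
  S → 5
  γ[v; COUNT(*)→f](S) → 2
  R → 6
  (γ[v; COUNT(*)→f](S) ⋈[f=c] R) → 1
E2 stepwise |·|:
  R → 6
  S → 5
  γ[v; COUNT(*)→f](S) → 2
  (R ⋈[c=f] γ[v; COUNT(*)→f](S)) → 1
  π[v,f,c,u,w]((R ⋈[c=f] γ[v; COUNT(*)→f](S))) → 1

E1 and E2 produce the same multiset:
v | f | c | u | w
p | 3 | 3 | r | q

yes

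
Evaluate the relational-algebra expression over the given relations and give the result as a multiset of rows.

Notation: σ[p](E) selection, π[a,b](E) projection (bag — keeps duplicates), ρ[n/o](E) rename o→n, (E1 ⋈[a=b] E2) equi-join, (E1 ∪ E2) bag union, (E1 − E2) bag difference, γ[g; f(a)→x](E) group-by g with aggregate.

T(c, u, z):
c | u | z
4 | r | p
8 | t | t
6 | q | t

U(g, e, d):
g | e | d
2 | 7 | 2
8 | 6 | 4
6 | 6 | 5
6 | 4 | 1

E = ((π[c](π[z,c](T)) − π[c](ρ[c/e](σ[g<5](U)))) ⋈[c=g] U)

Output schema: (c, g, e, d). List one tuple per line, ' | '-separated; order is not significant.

Per-node cardinality:
  T → 3
  π[z,c](T) → 3
  π[c](π[z,c](T)) → 3
  U → 4
  σ[g<5](U) → 1
  ρ[c/e](σ[g<5](U)) → 1
  π[c](ρ[c/e](σ[g<5](U))) → 1
  (π[c](π[z,c](T)) − π[c](ρ[c/e](σ[g<5](U)))) → 3
  U → 4
  ((π[c](π[z,c](T)) − π[c](ρ[c/e](σ[g<5](U)))) ⋈[c=g] U) → 3

== RESULT ==
c | g | e | d
6 | 6 | 4 | 1
6 | 6 | 6 | 5
8 | 8 | 6 | 4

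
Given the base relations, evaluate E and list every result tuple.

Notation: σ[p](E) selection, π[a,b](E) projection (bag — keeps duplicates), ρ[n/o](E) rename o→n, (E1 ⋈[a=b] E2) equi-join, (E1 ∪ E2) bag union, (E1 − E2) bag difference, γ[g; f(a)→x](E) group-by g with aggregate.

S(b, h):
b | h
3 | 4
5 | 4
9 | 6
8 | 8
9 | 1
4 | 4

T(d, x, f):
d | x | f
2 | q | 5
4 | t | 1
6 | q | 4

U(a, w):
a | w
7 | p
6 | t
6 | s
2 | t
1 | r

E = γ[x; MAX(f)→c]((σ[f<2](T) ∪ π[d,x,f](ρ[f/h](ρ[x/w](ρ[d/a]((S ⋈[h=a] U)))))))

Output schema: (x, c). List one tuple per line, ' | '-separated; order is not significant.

Stepwise |·|:
  T → 3
  σ[f<2](T) → 1
  S → 6
  U → 5
  (S ⋈[h=a] U) → 3
  ρ[d/a]((S ⋈[h=a] U)) → 3
  ρ[x/w](ρ[d/a]((S ⋈[h=a] U))) → 3
  ρ[f/h](ρ[x/w](ρ[d/a]((S ⋈[h=a] U)))) → 3
  π[d,x,f](ρ[f/h](ρ[x/w](ρ[d/a]((S ⋈[h=a] U))))) → 3
  (σ[f<2](T) ∪ π[d,x,f](ρ[f/h](ρ[x/w](ρ[d/a]((S ⋈[h=a] U)))))) → 4
  γ[x; MAX(f)→c]((σ[f<2](T) ∪ π[d,x,f](ρ[f/h](ρ[x/w](ρ[d/a]((S ⋈[h=a] U))))))) → 3

== RESULT ==
x | c
r | 1
s | 6
t | 6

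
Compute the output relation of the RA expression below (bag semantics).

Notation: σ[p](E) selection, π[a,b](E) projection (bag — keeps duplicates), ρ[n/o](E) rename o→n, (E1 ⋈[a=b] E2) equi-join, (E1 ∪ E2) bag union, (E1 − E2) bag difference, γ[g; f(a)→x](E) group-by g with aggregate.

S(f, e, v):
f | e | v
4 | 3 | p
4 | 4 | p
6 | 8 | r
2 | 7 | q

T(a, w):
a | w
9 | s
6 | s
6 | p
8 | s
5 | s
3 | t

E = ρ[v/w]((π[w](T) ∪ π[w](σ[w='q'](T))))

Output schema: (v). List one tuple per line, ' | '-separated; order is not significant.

Per-node cardinality:
  T → 6
  π[w](T) → 6
  T → 6
  σ[w='q'](T) → 0
  π[w](σ[w='q'](T)) → 0
  (π[w](T) ∪ π[w](σ[w='q'](T))) → 6
  ρ[v/w]((π[w](T) ∪ π[w](σ[w='q'](T)))) → 6

== RESULT ==
v
p
s
s
s
s
t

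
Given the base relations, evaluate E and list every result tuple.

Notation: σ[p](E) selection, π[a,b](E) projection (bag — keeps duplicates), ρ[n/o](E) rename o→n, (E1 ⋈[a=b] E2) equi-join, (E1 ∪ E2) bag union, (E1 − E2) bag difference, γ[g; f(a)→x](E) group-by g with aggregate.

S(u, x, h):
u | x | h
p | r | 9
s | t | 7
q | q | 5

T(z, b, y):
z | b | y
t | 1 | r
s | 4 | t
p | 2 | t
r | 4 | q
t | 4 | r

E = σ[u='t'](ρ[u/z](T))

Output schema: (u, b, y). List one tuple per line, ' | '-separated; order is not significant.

Subexpression sizes:
  T → 5
  ρ[u/z](T) → 5
  σ[u='t'](ρ[u/z](T)) → 2

== RESULT ==
u | b | y
t | 1 | r
t | 4 | r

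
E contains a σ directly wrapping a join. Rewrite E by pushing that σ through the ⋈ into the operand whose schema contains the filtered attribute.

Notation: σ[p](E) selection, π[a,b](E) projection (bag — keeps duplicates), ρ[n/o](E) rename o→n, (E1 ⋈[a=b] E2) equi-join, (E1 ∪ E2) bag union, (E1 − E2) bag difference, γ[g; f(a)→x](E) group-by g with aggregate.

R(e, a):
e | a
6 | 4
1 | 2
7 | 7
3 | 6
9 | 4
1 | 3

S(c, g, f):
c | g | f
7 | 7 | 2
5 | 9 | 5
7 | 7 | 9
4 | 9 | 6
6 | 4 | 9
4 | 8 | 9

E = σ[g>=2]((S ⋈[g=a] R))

σ filters on g, owned by the left side.
E' = (σ[g>=2](S) ⋈[g=a] R)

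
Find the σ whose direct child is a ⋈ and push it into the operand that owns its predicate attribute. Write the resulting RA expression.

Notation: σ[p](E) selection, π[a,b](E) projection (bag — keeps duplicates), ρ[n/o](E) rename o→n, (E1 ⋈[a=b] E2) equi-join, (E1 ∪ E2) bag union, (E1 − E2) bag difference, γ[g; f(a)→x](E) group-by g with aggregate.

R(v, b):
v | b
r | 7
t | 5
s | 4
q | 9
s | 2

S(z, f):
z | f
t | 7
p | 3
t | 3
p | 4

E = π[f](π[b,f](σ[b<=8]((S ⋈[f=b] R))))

σ filters on b, owned by the right side.
E' = π[f](π[b,f]((S ⋈[f=b] σ[b<=8](R))))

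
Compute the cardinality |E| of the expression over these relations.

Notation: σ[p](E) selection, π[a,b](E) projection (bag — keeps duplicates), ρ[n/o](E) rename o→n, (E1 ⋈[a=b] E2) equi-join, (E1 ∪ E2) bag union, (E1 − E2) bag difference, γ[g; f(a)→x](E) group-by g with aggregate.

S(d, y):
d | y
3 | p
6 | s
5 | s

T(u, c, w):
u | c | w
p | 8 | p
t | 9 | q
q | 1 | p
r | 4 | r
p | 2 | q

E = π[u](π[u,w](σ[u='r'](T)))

Stepwise |·|:
  T → 5
  σ[u='r'](T) → 1
  π[u,w](σ[u='r'](T)) → 1
  π[u](π[u,w](σ[u='r'](T))) → 1

|E| = 1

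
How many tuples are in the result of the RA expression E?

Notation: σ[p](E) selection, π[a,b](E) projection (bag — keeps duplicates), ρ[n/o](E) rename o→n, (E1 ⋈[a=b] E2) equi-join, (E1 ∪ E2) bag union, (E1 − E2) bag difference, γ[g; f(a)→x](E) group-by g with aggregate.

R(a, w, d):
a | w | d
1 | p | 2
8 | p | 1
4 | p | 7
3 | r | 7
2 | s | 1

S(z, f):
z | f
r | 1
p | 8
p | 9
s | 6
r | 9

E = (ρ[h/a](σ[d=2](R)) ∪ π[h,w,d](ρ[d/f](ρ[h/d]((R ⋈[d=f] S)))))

Per-node cardinality:
  R → 5
  σ[d=2](R) → 1
  ρ[h/a](σ[d=2](R)) → 1
  R → 5
  S → 5
  (R ⋈[d=f] S) → 2
  ρ[h/d]((R ⋈[d=f] S)) → 2
  ρ[d/f](ρ[h/d]((R ⋈[d=f] S))) → 2
  π[h,w,d](ρ[d/f](ρ[h/d]((R ⋈[d=f] S)))) → 2
  (ρ[h/a](σ[d=2](R)) ∪ π[h,w,d](ρ[d/f](ρ[h/d]((R ⋈[d=f] S))))) → 3

|E| = 3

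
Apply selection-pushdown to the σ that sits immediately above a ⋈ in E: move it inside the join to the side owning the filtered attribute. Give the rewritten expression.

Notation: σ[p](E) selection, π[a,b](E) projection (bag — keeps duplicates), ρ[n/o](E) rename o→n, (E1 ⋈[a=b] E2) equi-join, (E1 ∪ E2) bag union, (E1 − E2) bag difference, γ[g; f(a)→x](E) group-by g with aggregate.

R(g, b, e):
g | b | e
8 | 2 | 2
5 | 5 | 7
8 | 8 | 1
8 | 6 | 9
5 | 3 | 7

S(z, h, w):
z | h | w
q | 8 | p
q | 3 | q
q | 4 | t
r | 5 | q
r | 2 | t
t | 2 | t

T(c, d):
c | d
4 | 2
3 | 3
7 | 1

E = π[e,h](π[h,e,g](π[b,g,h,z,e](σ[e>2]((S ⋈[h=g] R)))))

σ filters on e, owned by the right side.
E' = π[e,h](π[h,e,g](π[b,g,h,z,e]((S ⋈[h=g] σ[e>2](R)))))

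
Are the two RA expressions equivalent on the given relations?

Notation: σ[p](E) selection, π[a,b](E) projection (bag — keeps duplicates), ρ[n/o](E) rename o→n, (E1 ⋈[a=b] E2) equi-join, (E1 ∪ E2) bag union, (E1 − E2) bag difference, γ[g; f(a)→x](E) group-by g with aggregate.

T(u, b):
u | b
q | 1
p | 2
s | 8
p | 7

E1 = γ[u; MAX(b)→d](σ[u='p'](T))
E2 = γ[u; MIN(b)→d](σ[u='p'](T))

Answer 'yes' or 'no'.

E1 row counts bottom-up:
  T → 4
  σ[u='p'](T) → 2
  γ[u; MAX(b)→d](σ[u='p'](T)) → 1
E2 row counts bottom-up:
  T → 4
  σ[u='p'](T) → 2
  γ[u; MIN(b)→d](σ[u='p'](T)) → 1

E1 result:
u | d
p | 7
E2 result:
u | d
p | 2
Witness: ('p', 7) appears 1× in E1 but 0× in E2.

no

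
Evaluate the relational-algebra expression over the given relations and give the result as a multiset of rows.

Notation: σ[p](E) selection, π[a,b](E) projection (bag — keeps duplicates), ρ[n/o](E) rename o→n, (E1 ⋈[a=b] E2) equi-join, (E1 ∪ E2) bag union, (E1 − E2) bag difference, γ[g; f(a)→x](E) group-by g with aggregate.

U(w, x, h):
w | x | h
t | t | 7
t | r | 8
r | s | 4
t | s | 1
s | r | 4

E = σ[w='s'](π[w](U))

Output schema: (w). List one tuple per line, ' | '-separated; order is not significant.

Row counts bottom-up:
  U → 5
  π[w](U) → 5
  σ[w='s'](π[w](U)) → 1

== RESULT ==
w
s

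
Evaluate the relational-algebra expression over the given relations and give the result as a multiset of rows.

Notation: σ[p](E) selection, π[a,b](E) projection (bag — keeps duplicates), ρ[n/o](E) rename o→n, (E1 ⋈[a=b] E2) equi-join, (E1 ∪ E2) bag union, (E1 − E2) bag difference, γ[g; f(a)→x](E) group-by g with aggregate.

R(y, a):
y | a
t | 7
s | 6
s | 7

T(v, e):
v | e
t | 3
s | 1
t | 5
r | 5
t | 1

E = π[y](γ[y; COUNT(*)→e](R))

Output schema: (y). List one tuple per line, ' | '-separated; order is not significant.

Per-node cardinality:
  R → 3
  γ[y; COUNT(*)→e](R) → 2
  π[y](γ[y; COUNT(*)→e](R)) → 2

== RESULT ==
y
s
t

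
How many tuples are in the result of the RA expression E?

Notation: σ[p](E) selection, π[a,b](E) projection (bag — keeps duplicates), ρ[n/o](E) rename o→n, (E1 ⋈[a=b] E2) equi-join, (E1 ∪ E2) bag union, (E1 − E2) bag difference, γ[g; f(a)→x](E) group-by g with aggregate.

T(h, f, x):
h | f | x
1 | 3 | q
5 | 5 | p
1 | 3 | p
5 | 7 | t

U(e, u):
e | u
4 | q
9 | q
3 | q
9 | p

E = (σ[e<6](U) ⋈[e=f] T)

Row counts bottom-up:
  U → 4
  σ[e<6](U) → 2
  T → 4
  (σ[e<6](U) ⋈[e=f] T) → 2

|E| = 2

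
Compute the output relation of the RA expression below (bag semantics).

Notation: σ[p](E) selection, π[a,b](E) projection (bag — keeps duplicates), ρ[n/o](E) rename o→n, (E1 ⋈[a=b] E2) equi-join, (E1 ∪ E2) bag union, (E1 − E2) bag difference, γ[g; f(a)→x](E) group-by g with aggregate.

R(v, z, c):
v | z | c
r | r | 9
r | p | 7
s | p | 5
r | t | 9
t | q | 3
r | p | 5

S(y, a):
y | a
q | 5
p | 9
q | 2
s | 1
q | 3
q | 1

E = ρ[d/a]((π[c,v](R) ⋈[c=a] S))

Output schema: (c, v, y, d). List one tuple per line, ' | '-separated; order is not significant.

Per-node cardinality:
  R → 6
  π[c,v](R) → 6
  S → 6
  (π[c,v](R) ⋈[c=a] S) → 5
  ρ[d/a]((π[c,v](R) ⋈[c=a] S)) → 5

== RESULT ==
c | v | y | d
3 | t | q | 3
5 | r | q | 5
5 | s | q | 5
9 | r | p | 9
9 | r | p | 9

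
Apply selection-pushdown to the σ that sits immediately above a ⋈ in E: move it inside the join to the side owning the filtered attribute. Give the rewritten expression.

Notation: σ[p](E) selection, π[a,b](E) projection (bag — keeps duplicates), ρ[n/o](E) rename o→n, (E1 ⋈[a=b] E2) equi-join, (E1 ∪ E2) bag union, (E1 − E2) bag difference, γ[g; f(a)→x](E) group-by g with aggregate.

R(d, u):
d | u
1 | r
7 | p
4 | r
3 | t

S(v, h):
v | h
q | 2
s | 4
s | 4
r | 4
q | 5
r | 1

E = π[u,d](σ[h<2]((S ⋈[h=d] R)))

σ filters on h, owned by the left side.
E' = π[u,d]((σ[h<2](S) ⋈[h=d] R))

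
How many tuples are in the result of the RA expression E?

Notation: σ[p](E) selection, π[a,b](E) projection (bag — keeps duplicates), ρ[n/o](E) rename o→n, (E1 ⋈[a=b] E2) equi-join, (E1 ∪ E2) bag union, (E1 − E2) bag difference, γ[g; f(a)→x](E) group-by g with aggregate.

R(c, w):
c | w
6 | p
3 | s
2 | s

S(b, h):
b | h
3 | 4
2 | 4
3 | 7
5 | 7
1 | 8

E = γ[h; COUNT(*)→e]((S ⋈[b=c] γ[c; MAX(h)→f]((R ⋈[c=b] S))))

Subexpression sizes:
  S → 5
  R → 3
  S → 5
  (R ⋈[c=b] S) → 3
  γ[c; MAX(h)→f]((R ⋈[c=b] S)) → 2
  (S ⋈[b=c] γ[c; MAX(h)→f]((R ⋈[c=b] S))) → 3
  γ[h; COUNT(*)→e]((S ⋈[b=c] γ[c; MAX(h)→f]((R ⋈[c=b] S)))) → 2

|E| = 2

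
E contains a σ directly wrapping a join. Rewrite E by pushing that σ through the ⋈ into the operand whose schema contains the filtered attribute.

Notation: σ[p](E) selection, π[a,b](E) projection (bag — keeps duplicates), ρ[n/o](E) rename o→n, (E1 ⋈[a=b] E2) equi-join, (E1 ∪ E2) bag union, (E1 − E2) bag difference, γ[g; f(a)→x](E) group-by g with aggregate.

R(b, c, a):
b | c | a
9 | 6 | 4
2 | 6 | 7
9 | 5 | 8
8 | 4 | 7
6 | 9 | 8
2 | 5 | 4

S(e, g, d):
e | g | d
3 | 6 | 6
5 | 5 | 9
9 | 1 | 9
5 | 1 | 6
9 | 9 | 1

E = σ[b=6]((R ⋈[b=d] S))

σ filters on b, owned by the left side.
E' = (σ[b=6](R) ⋈[b=d] S)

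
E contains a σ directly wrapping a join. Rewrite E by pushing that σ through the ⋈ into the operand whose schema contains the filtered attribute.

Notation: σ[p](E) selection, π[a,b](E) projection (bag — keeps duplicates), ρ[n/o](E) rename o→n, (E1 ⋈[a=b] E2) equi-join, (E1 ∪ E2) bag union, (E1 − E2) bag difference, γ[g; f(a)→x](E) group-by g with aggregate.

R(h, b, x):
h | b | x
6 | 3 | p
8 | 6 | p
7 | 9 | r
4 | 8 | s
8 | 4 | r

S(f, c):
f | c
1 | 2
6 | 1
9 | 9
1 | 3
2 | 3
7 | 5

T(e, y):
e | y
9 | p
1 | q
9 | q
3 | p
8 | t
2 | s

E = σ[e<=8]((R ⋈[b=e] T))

σ filters on e, owned by the right side.
E' = (R ⋈[b=e] σ[e<=8](T))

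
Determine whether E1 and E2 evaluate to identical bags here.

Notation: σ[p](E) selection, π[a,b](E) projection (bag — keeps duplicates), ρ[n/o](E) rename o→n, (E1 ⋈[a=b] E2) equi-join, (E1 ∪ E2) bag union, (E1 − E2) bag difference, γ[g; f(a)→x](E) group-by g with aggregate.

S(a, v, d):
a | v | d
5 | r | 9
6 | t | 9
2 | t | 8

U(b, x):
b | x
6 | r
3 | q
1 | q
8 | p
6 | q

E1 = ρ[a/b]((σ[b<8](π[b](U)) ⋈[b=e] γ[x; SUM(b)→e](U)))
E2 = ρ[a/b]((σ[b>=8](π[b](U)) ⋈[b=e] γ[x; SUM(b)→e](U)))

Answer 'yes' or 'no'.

E1 row counts bottom-up:
  U → 5
  π[b](U) → 5
  σ[b<8](π[b](U)) → 4
  U → 5
  γ[x; SUM(b)→e](U) → 3
  (σ[b<8](π[b](U)) ⋈[b=e] γ[x; SUM(b)→e](U)) → 2
  ρ[a/b]((σ[b<8](π[b](U)) ⋈[b=e] γ[x; SUM(b)→e](U))) → 2
E2 row counts bottom-up:
  U → 5
  π[b](U) → 5
  σ[b>=8](π[b](U)) → 1
  U → 5
  γ[x; SUM(b)→e](U) → 3
  (σ[b>=8](π[b](U)) ⋈[b=e] γ[x; SUM(b)→e](U)) → 1
  ρ[a/b]((σ[b>=8](π[b](U)) ⋈[b=e] γ[x; SUM(b)→e](U))) → 1

E1 result:
a | x | e
6 | r | 6
6 | r | 6
E2 result:
a | x | e
8 | p | 8
Witness: (6, 'r', 6) appears 2× in E1 but 0× in E2.

no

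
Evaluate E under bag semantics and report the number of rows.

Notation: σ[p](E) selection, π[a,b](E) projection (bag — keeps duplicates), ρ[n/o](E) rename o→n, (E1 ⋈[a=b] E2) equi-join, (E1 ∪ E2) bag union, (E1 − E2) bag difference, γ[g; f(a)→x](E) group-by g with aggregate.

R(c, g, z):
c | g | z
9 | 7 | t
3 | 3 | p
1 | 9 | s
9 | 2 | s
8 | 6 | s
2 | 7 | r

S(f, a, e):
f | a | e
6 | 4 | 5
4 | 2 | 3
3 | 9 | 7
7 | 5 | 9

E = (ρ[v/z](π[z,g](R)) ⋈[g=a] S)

Subexpression sizes:
  R → 6
  π[z,g](R) → 6
  ρ[v/z](π[z,g](R)) → 6
  S → 4
  (ρ[v/z](π[z,g](R)) ⋈[g=a] S) → 2

|E| = 2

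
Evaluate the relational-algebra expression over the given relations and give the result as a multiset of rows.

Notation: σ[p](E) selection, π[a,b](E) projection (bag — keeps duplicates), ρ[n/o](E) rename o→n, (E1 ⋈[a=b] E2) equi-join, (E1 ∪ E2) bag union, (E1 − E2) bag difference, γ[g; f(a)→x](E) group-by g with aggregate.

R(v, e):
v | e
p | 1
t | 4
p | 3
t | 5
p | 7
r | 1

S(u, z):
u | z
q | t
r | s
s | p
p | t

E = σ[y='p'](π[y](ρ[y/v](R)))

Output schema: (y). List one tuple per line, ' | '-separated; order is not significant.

Stepwise |·|:
  R → 6
  ρ[y/v](R) → 6
  π[y](ρ[y/v](R)) → 6
  σ[y='p'](π[y](ρ[y/v](R))) → 3

== RESULT ==
y
p
p
p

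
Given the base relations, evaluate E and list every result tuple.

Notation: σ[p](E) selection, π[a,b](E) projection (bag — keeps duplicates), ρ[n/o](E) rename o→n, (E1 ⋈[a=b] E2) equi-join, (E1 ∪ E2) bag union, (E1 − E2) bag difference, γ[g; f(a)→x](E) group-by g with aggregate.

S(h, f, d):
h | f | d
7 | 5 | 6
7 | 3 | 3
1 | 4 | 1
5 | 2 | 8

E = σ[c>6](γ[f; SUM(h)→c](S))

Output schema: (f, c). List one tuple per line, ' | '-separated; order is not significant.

Per-node cardinality:
  S → 4
  γ[f; SUM(h)→c](S) → 4
  σ[c>6](γ[f; SUM(h)→c](S)) → 2

== RESULT ==
f | c
3 | 7
5 | 7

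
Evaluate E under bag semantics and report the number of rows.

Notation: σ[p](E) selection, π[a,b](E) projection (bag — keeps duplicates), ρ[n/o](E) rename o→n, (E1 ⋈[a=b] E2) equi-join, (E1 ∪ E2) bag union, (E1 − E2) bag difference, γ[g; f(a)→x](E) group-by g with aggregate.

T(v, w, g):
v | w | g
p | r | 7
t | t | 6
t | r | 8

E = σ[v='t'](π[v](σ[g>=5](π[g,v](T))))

Stepwise |·|:
  T → 3
  π[g,v](T) → 3
  σ[g>=5](π[g,v](T)) → 3
  π[v](σ[g>=5](π[g,v](T))) → 3
  σ[v='t'](π[v](σ[g>=5](π[g,v](T)))) → 2

|E| = 2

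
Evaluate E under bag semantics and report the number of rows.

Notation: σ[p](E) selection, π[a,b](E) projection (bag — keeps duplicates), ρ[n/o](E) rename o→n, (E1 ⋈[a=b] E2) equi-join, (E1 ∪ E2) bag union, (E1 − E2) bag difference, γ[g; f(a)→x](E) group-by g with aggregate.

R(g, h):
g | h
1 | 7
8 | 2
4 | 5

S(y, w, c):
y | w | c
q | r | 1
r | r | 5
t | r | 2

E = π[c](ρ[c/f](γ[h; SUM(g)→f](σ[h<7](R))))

Per-node cardinality:
  R → 3
  σ[h<7](R) → 2
  γ[h; SUM(g)→f](σ[h<7](R)) → 2
  ρ[c/f](γ[h; SUM(g)→f](σ[h<7](R))) → 2
  π[c](ρ[c/f](γ[h; SUM(g)→f](σ[h<7](R)))) → 2

|E| = 2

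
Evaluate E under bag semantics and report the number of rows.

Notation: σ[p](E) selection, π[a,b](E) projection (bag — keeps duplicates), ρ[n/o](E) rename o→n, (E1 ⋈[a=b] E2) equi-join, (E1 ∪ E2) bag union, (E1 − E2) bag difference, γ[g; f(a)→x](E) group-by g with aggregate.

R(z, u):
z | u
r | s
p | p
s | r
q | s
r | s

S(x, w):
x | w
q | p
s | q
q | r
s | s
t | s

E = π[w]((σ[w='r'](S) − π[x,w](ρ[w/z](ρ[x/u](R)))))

Subexpression sizes:
  S → 5
  σ[w='r'](S) → 1
  R → 5
  ρ[x/u](R) → 5
  ρ[w/z](ρ[x/u](R)) → 5
  π[x,w](ρ[w/z](ρ[x/u](R))) → 5
  (σ[w='r'](S) − π[x,w](ρ[w/z](ρ[x/u](R)))) → 1
  π[w]((σ[w='r'](S) − π[x,w](ρ[w/z](ρ[x/u](R))))) → 1

|E| = 1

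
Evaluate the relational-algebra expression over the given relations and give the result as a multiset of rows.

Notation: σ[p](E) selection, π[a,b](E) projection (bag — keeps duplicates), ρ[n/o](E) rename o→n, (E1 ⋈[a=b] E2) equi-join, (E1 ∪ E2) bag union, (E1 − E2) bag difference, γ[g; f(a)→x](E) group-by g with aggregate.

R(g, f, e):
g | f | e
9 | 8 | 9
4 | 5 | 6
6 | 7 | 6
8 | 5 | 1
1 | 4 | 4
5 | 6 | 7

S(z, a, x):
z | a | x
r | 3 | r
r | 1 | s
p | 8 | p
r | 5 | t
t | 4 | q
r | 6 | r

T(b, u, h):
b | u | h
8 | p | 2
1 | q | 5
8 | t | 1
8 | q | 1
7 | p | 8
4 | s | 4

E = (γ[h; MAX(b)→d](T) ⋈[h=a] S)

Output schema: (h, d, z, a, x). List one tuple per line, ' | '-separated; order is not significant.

Subexpression sizes:
  T → 6
  γ[h; MAX(b)→d](T) → 5
  S → 6
  (γ[h; MAX(b)→d](T) ⋈[h=a] S) → 4

== RESULT ==
h | d | z | a | x
1 | 8 | r | 1 | s
4 | 4 | t | 4 | q
5 | 1 | r | 5 | t
8 | 7 | p | 8 | p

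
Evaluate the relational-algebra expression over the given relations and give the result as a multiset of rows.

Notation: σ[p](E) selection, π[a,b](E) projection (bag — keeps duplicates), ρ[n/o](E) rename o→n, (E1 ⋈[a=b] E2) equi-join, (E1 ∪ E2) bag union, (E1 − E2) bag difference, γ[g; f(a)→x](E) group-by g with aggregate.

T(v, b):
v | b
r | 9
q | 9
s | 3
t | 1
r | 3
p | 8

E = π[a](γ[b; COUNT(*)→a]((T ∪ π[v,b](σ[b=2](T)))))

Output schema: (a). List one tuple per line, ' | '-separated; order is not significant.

Per-node cardinality:
  T → 6
  T → 6
  σ[b=2](T) → 0
  π[v,b](σ[b=2](T)) → 0
  (T ∪ π[v,b](σ[b=2](T))) → 6
  γ[b; COUNT(*)→a]((T ∪ π[v,b](σ[b=2](T)))) → 4
  π[a](γ[b; COUNT(*)→a]((T ∪ π[v,b](σ[b=2](T))))) → 4

== RESULT ==
a
1
1
2
2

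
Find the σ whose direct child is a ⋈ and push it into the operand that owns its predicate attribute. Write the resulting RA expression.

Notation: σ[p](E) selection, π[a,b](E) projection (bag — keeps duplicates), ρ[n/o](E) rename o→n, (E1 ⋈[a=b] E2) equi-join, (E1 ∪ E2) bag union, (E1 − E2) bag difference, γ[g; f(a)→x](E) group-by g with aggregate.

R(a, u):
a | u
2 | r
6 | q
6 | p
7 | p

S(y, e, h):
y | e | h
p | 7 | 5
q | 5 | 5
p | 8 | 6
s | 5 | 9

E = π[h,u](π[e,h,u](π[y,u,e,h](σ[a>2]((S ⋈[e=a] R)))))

σ filters on a, owned by the right side.
E' = π[h,u](π[e,h,u](π[y,u,e,h]((S ⋈[e=a] σ[a>2](R)))))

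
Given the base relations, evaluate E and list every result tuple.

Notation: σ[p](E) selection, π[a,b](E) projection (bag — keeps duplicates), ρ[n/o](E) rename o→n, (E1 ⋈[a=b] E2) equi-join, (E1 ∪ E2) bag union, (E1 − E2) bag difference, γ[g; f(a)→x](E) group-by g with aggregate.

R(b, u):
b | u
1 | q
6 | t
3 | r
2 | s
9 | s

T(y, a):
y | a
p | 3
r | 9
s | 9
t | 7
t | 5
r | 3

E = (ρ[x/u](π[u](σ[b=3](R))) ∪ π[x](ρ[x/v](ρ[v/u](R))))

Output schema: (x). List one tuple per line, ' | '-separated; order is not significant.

Subexpression sizes:
  R → 5
  σ[b=3](R) → 1
  π[u](σ[b=3](R)) → 1
  ρ[x/u](π[u](σ[b=3](R))) → 1
  R → 5
  ρ[v/u](R) → 5
  ρ[x/v](ρ[v/u](R)) → 5
  π[x](ρ[x/v](ρ[v/u](R))) → 5
  (ρ[x/u](π[u](σ[b=3](R))) ∪ π[x](ρ[x/v](ρ[v/u](R)))) → 6

== RESULT ==
x
q
r
r
s
s
t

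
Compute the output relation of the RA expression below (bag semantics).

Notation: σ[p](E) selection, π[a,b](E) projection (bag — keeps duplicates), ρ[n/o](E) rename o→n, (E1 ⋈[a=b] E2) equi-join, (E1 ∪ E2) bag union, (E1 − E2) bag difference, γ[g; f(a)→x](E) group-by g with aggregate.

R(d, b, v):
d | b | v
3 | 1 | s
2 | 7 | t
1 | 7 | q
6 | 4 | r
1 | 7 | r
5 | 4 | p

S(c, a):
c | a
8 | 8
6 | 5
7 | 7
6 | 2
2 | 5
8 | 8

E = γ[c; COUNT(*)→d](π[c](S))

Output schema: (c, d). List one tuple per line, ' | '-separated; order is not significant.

Stepwise |·|:
  S → 6
  π[c](S) → 6
  γ[c; COUNT(*)→d](π[c](S)) → 4

== RESULT ==
c | d
2 | 1
6 | 2
7 | 1
8 | 2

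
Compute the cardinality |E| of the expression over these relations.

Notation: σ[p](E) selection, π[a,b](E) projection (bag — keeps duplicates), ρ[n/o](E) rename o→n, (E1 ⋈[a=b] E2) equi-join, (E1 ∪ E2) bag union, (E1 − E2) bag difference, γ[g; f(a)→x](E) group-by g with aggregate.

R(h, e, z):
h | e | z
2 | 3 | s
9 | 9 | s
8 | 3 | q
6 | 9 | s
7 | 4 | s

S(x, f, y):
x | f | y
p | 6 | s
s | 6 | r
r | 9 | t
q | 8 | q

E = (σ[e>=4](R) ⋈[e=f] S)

Per-node cardinality:
  R → 5
  σ[e>=4](R) → 3
  S → 4
  (σ[e>=4](R) ⋈[e=f] S) → 2

|E| = 2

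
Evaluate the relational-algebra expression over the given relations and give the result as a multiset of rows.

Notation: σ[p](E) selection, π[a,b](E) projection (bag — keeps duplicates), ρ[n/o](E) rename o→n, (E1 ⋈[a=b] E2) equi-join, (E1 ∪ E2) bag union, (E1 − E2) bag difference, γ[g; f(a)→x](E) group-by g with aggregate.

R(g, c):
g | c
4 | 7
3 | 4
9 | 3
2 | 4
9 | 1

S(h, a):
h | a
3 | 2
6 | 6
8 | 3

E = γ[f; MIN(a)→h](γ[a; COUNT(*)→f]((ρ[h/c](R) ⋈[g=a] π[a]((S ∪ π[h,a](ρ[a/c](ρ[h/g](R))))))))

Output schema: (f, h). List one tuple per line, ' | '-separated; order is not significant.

Subexpression sizes:
  R → 5
  ρ[h/c](R) → 5
  S → 3
  R → 5
  ρ[h/g](R) → 5
  ρ[a/c](ρ[h/g](R)) → 5
  π[h,a](ρ[a/c](ρ[h/g](R))) → 5
  (S ∪ π[h,a](ρ[a/c](ρ[h/g](R)))) → 8
  π[a]((S ∪ π[h,a](ρ[a/c](ρ[h/g](R))))) → 8
  (ρ[h/c](R) ⋈[g=a] π[a]((S ∪ π[h,a](ρ[a/c](ρ[h/g](R)))))) → 5
  γ[a; COUNT(*)→f]((ρ[h/c](R) ⋈[g=a] π[a]((S ∪ π[h,a](ρ[a/c](ρ[h/g](R))))))) → 3
  γ[f; MIN(a)→h](γ[a; COUNT(*)→f]((ρ[h/c](R) ⋈[g=a] π[a]((S ∪ π[h,a](ρ[a/c](ρ[h/g](R)))))))) → 2

== RESULT ==
f | h
1 | 2
2 | 3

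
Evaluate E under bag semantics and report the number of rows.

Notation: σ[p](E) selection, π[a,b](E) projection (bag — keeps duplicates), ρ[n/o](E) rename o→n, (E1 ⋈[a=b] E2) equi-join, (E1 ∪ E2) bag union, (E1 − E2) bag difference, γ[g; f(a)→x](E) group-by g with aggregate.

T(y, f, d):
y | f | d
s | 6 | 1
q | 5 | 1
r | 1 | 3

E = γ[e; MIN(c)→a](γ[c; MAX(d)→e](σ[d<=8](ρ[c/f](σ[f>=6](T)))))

Stepwise |·|:
  T → 3
  σ[f>=6](T) → 1
  ρ[c/f](σ[f>=6](T)) → 1
  σ[d<=8](ρ[c/f](σ[f>=6](T))) → 1
  γ[c; MAX(d)→e](σ[d<=8](ρ[c/f](σ[f>=6](T)))) → 1
  γ[e; MIN(c)→a](γ[c; MAX(d)→e](σ[d<=8](ρ[c/f](σ[f>=6](T))))) → 1

|E| = 1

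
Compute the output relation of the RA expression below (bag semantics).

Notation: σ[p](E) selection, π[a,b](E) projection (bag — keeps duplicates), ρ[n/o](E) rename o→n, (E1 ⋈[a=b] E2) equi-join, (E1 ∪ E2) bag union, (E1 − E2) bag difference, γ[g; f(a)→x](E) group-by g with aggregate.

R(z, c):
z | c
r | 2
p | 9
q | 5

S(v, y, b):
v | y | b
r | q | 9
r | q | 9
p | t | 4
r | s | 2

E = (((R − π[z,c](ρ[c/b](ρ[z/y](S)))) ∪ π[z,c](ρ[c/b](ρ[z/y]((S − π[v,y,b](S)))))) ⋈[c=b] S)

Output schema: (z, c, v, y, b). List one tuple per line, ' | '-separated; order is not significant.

Subexpression sizes:
  R → 3
  S → 4
  ρ[z/y](S) → 4
  ρ[c/b](ρ[z/y](S)) → 4
  π[z,c](ρ[c/b](ρ[z/y](S))) → 4
  (R − π[z,c](ρ[c/b](ρ[z/y](S)))) → 3
  S → 4
  S → 4
  π[v,y,b](S) → 4
  (S − π[v,y,b](S)) → 0
  ρ[z/y]((S − π[v,y,b](S))) → 0
  ρ[c/b](ρ[z/y]((S − π[v,y,b](S)))) → 0
  π[z,c](ρ[c/b](ρ[z/y]((S − π[v,y,b](S))))) → 0
  ((R − π[z,c](ρ[c/b](ρ[z/y](S)))) ∪ π[z,c](ρ[c/b](ρ[z/y]((S − π[v,y,b](S)))))) → 3
  S → 4
  (((R − π[z,c](ρ[c/b](ρ[z/y](S)))) ∪ π[z,c](ρ[c/b](ρ[z/y]((S − π[v,y,b](S)))))) ⋈[c=b] S) → 3

== RESULT ==
z | c | v | y | b
p | 9 | r | q | 9
p | 9 | r | q | 9
r | 2 | r | s | 2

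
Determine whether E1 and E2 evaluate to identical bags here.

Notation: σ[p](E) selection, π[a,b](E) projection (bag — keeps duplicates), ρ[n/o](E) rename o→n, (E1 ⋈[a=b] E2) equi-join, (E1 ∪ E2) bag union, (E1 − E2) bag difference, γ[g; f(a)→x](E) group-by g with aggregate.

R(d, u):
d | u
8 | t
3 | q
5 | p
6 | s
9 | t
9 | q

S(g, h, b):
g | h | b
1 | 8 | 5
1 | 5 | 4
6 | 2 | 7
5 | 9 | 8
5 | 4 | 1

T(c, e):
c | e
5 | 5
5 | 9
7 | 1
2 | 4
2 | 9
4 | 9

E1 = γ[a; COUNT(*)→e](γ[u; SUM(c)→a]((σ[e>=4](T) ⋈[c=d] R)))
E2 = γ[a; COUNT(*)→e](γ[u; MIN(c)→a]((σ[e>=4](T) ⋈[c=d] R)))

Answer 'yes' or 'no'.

E1 subexpression sizes:
  T → 6
  σ[e>=4](T) → 5
  R → 6
  (σ[e>=4](T) ⋈[c=d] R) → 2
  γ[u; SUM(c)→a]((σ[e>=4](T) ⋈[c=d] R)) → 1
  γ[a; COUNT(*)→e](γ[u; SUM(c)→a]((σ[e>=4](T) ⋈[c=d] R))) → 1
E2 subexpression sizes:
  T → 6
  σ[e>=4](T) → 5
  R → 6
  (σ[e>=4](T) ⋈[c=d] R) → 2
  γ[u; MIN(c)→a]((σ[e>=4](T) ⋈[c=d] R)) → 1
  γ[a; COUNT(*)→e](γ[u; MIN(c)→a]((σ[e>=4](T) ⋈[c=d] R))) → 1

E1 result:
a | e
10 | 1
E2 result:
a | e
5 | 1
Witness: (10, 1) appears 1× in E1 but 0× in E2.

no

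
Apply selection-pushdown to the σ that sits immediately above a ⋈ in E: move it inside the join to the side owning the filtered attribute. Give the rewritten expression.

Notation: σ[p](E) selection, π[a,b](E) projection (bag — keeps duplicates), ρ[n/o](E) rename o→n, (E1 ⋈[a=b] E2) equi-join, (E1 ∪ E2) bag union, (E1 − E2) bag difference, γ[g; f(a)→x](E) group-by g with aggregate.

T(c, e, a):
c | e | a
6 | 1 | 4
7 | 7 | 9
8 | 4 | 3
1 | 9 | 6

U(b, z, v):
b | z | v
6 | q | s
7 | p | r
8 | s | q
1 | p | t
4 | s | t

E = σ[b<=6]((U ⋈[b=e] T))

σ filters on b, owned by the left side.
E' = (σ[b<=6](U) ⋈[b=e] T)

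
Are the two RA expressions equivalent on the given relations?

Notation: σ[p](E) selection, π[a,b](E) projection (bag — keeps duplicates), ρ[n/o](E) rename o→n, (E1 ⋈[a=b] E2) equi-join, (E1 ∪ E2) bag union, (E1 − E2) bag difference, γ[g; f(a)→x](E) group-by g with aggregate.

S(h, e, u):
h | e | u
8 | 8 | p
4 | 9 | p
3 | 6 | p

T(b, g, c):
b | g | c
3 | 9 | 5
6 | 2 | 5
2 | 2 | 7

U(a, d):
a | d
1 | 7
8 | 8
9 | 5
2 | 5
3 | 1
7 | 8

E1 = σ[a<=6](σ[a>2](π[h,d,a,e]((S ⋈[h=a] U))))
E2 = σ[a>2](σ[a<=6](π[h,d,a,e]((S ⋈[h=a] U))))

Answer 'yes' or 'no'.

E1 per-node cardinality:
  S → 3
  U → 6
  (S ⋈[h=a] U) → 2
  π[h,d,a,e]((S ⋈[h=a] U)) → 2
  σ[a>2](π[h,d,a,e]((S ⋈[h=a] U))) → 2
  σ[a<=6](σ[a>2](π[h,d,a,e]((S ⋈[h=a] U)))) → 1
E2 per-node cardinality:
  S → 3
  U → 6
  (S ⋈[h=a] U) → 2
  π[h,d,a,e]((S ⋈[h=a] U)) → 2
  σ[a<=6](π[h,d,a,e]((S ⋈[h=a] U))) → 1
  σ[a>2](σ[a<=6](π[h,d,a,e]((S ⋈[h=a] U)))) → 1

E1 and E2 produce the same multiset:
h | d | a | e
3 | 1 | 3 | 6

yes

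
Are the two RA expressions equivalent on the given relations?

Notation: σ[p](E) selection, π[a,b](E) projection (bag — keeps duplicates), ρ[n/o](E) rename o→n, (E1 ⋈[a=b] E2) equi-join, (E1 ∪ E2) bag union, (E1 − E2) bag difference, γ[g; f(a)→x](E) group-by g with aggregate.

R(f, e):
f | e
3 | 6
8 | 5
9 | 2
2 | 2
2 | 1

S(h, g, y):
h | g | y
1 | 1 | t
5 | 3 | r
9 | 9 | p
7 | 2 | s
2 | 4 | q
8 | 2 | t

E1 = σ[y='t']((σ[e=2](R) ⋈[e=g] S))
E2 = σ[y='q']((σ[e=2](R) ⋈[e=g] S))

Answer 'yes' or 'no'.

E1 subexpression sizes:
  R → 5
  σ[e=2](R) → 2
  S → 6
  (σ[e=2](R) ⋈[e=g] S) → 4
  σ[y='t']((σ[e=2](R) ⋈[e=g] S)) → 2
E2 subexpression sizes:
  R → 5
  σ[e=2](R) → 2
  S → 6
  (σ[e=2](R) ⋈[e=g] S) → 4
  σ[y='q']((σ[e=2](R) ⋈[e=g] S)) → 0

E1 result:
f | e | h | g | y
2 | 2 | 8 | 2 | t
9 | 2 | 8 | 2 | t
E2 result:
f | e | h | g | y
(0 rows)
Witness: (2, 2, 8, 2, 't') appears 1× in E1 but 0× in E2.

no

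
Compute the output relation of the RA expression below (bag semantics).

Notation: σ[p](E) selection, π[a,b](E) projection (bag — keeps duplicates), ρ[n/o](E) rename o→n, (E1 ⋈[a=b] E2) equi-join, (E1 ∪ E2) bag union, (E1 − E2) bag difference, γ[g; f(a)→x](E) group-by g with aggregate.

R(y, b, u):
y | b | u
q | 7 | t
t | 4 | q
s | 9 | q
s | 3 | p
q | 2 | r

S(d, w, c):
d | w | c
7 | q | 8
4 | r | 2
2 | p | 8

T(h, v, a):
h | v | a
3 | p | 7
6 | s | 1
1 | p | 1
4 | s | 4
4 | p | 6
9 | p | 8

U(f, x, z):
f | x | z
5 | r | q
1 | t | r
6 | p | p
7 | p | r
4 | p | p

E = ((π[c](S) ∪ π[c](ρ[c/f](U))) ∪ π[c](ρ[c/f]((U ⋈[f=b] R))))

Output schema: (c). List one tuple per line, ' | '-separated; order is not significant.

Row counts bottom-up:
  S → 3
  π[c](S) → 3
  U → 5
  ρ[c/f](U) → 5
  π[c](ρ[c/f](U)) → 5
  (π[c](S) ∪ π[c](ρ[c/f](U))) → 8
  U → 5
  R → 5
  (U ⋈[f=b] R) → 2
  ρ[c/f]((U ⋈[f=b] R)) → 2
  π[c](ρ[c/f]((U ⋈[f=b] R))) → 2
  ((π[c](S) ∪ π[c](ρ[c/f](U))) ∪ π[c](ρ[c/f]((U ⋈[f=b] R)))) → 10

== RESULT ==
c
1
2
4
4
5
6
7
7
8
8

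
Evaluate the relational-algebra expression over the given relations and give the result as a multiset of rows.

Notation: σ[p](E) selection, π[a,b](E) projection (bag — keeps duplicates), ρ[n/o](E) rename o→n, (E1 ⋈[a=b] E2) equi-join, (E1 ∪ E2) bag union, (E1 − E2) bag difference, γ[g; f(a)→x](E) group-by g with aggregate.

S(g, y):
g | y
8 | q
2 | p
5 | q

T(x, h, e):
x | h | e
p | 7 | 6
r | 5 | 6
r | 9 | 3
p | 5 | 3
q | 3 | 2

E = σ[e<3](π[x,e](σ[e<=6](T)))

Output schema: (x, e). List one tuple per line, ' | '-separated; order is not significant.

Stepwise |·|:
  T → 5
  σ[e<=6](T) → 5
  π[x,e](σ[e<=6](T)) → 5
  σ[e<3](π[x,e](σ[e<=6](T))) → 1

== RESULT ==
x | e
q | 2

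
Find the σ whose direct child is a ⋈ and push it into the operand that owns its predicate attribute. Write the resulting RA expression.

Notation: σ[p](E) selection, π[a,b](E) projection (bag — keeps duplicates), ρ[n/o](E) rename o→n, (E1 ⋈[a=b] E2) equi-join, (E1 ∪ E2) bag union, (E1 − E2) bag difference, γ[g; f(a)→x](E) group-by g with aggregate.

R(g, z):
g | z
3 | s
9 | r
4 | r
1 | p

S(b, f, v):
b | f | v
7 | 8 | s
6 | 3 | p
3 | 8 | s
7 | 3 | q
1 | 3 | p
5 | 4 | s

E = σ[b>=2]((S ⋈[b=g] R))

σ filters on b, owned by the left side.
E' = (σ[b>=2](S) ⋈[b=g] R)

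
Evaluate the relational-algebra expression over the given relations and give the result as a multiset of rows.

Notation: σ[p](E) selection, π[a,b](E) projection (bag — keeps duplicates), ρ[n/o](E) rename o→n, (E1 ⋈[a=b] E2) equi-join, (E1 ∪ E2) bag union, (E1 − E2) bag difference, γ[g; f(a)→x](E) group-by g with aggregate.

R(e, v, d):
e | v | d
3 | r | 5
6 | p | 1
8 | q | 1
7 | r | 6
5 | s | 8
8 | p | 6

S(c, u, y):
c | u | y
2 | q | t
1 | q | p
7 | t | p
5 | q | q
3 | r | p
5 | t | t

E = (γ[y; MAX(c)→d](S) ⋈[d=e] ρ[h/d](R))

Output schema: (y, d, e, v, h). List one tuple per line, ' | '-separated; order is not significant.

Subexpression sizes:
  S → 6
  γ[y; MAX(c)→d](S) → 3
  R → 6
  ρ[h/d](R) → 6
  (γ[y; MAX(c)→d](S) ⋈[d=e] ρ[h/d](R)) → 3

== RESULT ==
y | d | e | v | h
p | 7 | 7 | r | 6
q | 5 | 5 | s | 8
t | 5 | 5 | s | 8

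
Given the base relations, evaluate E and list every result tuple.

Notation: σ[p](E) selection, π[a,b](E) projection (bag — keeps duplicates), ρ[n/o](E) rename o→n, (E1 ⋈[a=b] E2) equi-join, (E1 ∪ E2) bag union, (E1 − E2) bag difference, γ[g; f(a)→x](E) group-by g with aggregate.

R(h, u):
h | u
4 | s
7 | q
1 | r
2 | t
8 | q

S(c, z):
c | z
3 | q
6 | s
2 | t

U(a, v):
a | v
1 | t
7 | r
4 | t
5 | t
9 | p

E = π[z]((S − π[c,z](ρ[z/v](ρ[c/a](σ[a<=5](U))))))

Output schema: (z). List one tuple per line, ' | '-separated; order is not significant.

Stepwise |·|:
  S → 3
  U → 5
  σ[a<=5](U) → 3
  ρ[c/a](σ[a<=5](U)) → 3
  ρ[z/v](ρ[c/a](σ[a<=5](U))) → 3
  π[c,z](ρ[z/v](ρ[c/a](σ[a<=5](U)))) → 3
  (S − π[c,z](ρ[z/v](ρ[c/a](σ[a<=5](U))))) → 3
  π[z]((S − π[c,z](ρ[z/v](ρ[c/a](σ[a<=5](U)))))) → 3

== RESULT ==
z
q
s
t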